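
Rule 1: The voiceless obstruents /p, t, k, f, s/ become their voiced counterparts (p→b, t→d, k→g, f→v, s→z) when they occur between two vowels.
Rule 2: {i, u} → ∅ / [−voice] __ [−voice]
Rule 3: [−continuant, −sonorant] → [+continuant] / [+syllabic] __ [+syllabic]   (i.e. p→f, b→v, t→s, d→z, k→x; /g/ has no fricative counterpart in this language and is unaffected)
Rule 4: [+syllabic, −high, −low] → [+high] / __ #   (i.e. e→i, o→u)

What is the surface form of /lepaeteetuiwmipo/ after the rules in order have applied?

levaezeezuiwmivu

Rule 1 (intervocalic voicing): /p/ is a voiceless obstruent between vowels /e/ and /a/, so it voices to [b]. /t/ is a voiceless obstruent between vowels /e/ and /e/, so it voices to [d]. /t/ is a voiceless obstruent between vowels /e/ and /u/, so it voices to [d]. /p/ is a voiceless obstruent between vowels /i/ and /o/, so it voices to [b]. /lepaeteetuiwmipo/ → lebaedeeduiwmibo.
Rule 2 (high vowel syncope): no segment meets the environment; /lebaedeeduiwmibo/ is unchanged.
Rule 3 (intervocalic spirantization): /b/ is a stop between vowels /e/ and /a/, so it spirantizes to the fricative [v]. /d/ is a stop between vowels /e/ and /e/, so it spirantizes to the fricative [z]. /d/ is a stop between vowels /e/ and /u/, so it spirantizes to the fricative [z]. /b/ is a stop between vowels /i/ and /o/, so it spirantizes to the fricative [v]. /lebaedeeduiwmibo/ → levaezeezuiwmivo.
Rule 4 (final vowel raising): /o/ is a mid vowel in word-final position, so it raises to [u]. /levaezeezuiwmivo/ → levaezeezuiwmivu.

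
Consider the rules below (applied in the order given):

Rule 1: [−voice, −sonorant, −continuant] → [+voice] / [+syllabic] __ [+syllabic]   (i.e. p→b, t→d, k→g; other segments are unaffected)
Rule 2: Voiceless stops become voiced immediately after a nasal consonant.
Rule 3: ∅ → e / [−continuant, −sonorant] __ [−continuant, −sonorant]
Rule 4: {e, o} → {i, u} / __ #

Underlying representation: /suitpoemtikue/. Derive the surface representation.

suitepoemdigui

Rule 1 (intervocalic voicing): /k/ is a voiceless stop between vowels /i/ and /u/, so it voices to [g]. /suitpoemtikue/ → suitpoemtigue.
Rule 2 (post-nasal voicing): /t/ is a voiceless stop immediately after the nasal /m/, so it voices to [d]. /suitpoemtigue/ → suitpoemdigue.
Rule 3 (stop-cluster e-epenthesis): /t/ and /p/ form a stop–stop cluster, so [e] is inserted between them. /suitpoemdigue/ → suitepoemdigue.
Rule 4 (final vowel raising): /e/ is a mid vowel in word-final position, so it raises to [i]. /suitepoemdigue/ → suitepoemdigui.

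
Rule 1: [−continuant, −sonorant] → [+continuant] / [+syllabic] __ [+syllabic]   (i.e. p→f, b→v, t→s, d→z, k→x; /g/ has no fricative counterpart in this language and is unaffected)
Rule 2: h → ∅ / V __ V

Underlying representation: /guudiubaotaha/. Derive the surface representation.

Rule 1 (intervocalic spirantization): /d/ is a stop between vowels /u/ and /i/, so it spirantizes to the fricative [z]. /b/ is a stop between vowels /u/ and /a/, so it spirantizes to the fricative [v]. /t/ is a stop between vowels /o/ and /a/, so it spirantizes to the fricative [s]. /guudiubaotaha/ → guuziuvaosaha.
Rule 2 (intervocalic h-deletion): /h/ occurs between vowels /a/ and /a/, so it deletes. /guuziuvaosaha/ → guuziuvaosaa.

guuziuvaosaa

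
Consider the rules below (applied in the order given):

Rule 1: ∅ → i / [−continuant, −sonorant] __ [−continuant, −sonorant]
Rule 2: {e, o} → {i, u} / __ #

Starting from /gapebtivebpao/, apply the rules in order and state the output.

gapebitivebipau

Rule 1 (stop-cluster i-epenthesis): /b/ and /t/ form a stop–stop cluster, so [i] is inserted between them. /b/ and /p/ form a stop–stop cluster, so [i] is inserted between them. /gapebtivebpao/ → gapebitivebipao.
Rule 2 (final vowel raising): /o/ is a mid vowel in word-final position, so it raises to [u]. /gapebitivebipao/ → gapebitivebipau.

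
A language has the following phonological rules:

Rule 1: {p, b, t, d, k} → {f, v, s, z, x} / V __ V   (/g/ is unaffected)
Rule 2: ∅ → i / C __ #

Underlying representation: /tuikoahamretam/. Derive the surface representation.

Rule 1 (intervocalic spirantization): /k/ is a stop between vowels /i/ and /o/, so it spirantizes to the fricative [x]. /t/ is a stop between vowels /e/ and /a/, so it spirantizes to the fricative [s]. /tuikoahamretam/ → tuixoahamresam.
Rule 2 (final i-epenthesis): the form ends in the consonant /m/, so [i] is inserted word-finally. /tuixoahamresam/ → tuixoahamresami.

tuixoahamresami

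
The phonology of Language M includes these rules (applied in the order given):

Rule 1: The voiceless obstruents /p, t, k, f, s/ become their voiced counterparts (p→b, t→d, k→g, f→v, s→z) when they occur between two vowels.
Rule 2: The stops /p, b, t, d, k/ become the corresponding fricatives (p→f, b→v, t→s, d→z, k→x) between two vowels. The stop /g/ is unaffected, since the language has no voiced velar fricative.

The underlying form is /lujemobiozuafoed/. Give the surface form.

Rule 1 (intervocalic voicing): /f/ is a voiceless obstruent between vowels /a/ and /o/, so it voices to [v]. /lujemobiozuafoed/ → lujemobiozuavoed.
Rule 2 (intervocalic spirantization): /b/ is a stop between vowels /o/ and /i/, so it spirantizes to the fricative [v]. /lujemobiozuavoed/ → lujemoviozuavoed.

lujemoviozuavoed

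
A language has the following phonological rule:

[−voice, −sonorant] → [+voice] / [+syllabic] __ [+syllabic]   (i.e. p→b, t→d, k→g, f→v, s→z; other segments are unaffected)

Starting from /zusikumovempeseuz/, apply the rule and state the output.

/s/ is a voiceless obstruent between vowels /u/ and /i/, so it voices to [z].
/k/ is a voiceless obstruent between vowels /i/ and /u/, so it voices to [g].
/s/ is a voiceless obstruent between vowels /e/ and /e/, so it voices to [z].
Surface form: [zuzigumovempezeuz].

zuzigumovempezeuz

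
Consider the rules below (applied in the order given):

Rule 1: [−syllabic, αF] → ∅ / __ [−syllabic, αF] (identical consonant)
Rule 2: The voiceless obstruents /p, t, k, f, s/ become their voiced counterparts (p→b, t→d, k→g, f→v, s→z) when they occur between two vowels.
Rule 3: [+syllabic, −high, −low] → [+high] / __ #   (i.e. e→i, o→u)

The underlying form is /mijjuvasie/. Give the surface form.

Rule 1 (degemination): /jj/ is a geminate; the first /j/ deletes. /mijjuvasie/ → mijuvasie.
Rule 2 (intervocalic voicing): /s/ is a voiceless obstruent between vowels /a/ and /i/, so it voices to [z]. /mijuvasie/ → mijuvazie.
Rule 3 (final vowel raising): /e/ is a mid vowel in word-final position, so it raises to [i]. /mijuvazie/ → mijuvazii.

mijuvazii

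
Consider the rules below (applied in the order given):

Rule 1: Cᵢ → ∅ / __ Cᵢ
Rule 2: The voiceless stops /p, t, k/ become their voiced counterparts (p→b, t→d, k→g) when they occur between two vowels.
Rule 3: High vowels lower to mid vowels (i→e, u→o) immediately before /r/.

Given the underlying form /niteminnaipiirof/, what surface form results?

Rule 1 (degemination): /nn/ is a geminate; the first /n/ deletes. /niteminnaipiirof/ → niteminaipiirof.
Rule 2 (intervocalic voicing): /t/ is a voiceless stop between vowels /i/ and /e/, so it voices to [d]. /p/ is a voiceless stop between vowels /i/ and /i/, so it voices to [b]. /niteminaipiirof/ → nideminaibiirof.
Rule 3 (pre-rhotic lowering): /i/ is a high vowel immediately before /r/, so it lowers to [e]. /nideminaibiirof/ → nideminaibierof.

nideminaibierof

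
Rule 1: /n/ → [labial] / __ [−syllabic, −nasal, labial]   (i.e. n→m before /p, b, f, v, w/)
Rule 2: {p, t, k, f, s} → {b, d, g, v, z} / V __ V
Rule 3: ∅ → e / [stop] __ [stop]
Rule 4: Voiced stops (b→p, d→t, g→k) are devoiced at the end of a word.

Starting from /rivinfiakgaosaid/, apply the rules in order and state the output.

Rule 1 (nasal place assimilation): /n/ precedes the labial consonant /f/, so it assimilates in place to [m]. /rivinfiakgaosaid/ → rivimfiakgaosaid.
Rule 2 (intervocalic voicing): /s/ is a voiceless obstruent between vowels /o/ and /a/, so it voices to [z]. /rivimfiakgaosaid/ → rivimfiakgaozaid.
Rule 3 (stop-cluster e-epenthesis): /k/ and /g/ form a stop–stop cluster, so [e] is inserted between them. /rivimfiakgaozaid/ → rivimfiakegaozaid.
Rule 4 (final devoicing): /d/ is a voiced stop in word-final position, so it devoices to [t]. /rivimfiakegaozaid/ → rivimfiakegaozait.

rivimfiakegaozait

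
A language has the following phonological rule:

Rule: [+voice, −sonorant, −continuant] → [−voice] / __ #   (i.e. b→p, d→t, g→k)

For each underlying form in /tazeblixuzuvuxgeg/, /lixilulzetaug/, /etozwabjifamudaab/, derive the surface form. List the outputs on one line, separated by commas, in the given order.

tazeblixuzuvuxgek, lixilulzetauk, etozwabjifamudaap

/tazeblixuzuvuxgeg/: /g/ is a voiced stop in word-final position, so it devoices to [k]. → [tazeblixuzuvuxgek].
/lixilulzetaug/: /g/ is a voiced stop in word-final position, so it devoices to [k]. → [lixilulzetauk].
/etozwabjifamudaab/: /b/ is a voiced stop in word-final position, so it devoices to [p]. → [etozwabjifamudaap].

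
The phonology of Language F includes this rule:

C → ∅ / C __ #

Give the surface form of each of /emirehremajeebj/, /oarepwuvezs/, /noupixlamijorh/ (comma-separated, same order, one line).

emirehremajeeb, oarepwuvez, noupixlamijor

/emirehremajeebj/: /j/ is the second consonant of a word-final cluster /bj/, so it deletes. → [emirehremajeeb].
/oarepwuvezs/: /s/ is the second consonant of a word-final cluster /zs/, so it deletes. → [oarepwuvez].
/noupixlamijorh/: /h/ is the second consonant of a word-final cluster /rh/, so it deletes. → [noupixlamijor].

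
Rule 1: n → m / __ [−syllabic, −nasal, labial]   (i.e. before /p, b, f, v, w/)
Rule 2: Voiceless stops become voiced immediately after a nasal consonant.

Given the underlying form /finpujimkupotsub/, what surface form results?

Rule 1 (nasal place assimilation): /n/ precedes the labial consonant /p/, so it assimilates in place to [m]. /finpujimkupotsub/ → fimpujimkupotsub.
Rule 2 (post-nasal voicing): /p/ is a voiceless stop immediately after the nasal /m/, so it voices to [b]. /k/ is a voiceless stop immediately after the nasal /m/, so it voices to [g]. /fimpujimkupotsub/ → fimbujimgupotsub.

fimbujimgupotsub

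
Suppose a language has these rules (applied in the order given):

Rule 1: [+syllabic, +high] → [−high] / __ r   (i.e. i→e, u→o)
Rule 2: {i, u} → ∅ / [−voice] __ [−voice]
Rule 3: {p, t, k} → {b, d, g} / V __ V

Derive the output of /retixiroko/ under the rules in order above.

Rule 1 (pre-rhotic lowering): /i/ is a high vowel immediately before /r/, so it lowers to [e]. /retixiroko/ → retixeroko.
Rule 2 (high vowel syncope): /i/ is a high vowel flanked by voiceless consonants /t/ and /x/, so it deletes. /retixeroko/ → retxeroko.
Rule 3 (intervocalic voicing): /k/ is a voiceless stop between vowels /o/ and /o/, so it voices to [g]. /retxeroko/ → retxerogo.

retxerogo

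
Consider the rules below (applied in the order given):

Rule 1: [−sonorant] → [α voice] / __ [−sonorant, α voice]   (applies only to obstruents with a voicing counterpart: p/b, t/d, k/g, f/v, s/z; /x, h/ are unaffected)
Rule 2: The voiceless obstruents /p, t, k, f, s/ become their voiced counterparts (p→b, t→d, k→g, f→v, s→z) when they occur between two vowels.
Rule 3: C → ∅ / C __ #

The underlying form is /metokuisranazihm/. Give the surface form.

medoguisranazih

Rule 1 (regressive voicing assimilation): no segment meets the environment; /metokuisranazihm/ is unchanged.
Rule 2 (intervocalic voicing): /t/ is a voiceless obstruent between vowels /e/ and /o/, so it voices to [d]. /k/ is a voiceless obstruent between vowels /o/ and /u/, so it voices to [g]. /metokuisranazihm/ → medoguisranazihm.
Rule 3 (final cluster simplification): /m/ is the second consonant of a word-final cluster /hm/, so it deletes. /medoguisranazihm/ → medoguisranazih.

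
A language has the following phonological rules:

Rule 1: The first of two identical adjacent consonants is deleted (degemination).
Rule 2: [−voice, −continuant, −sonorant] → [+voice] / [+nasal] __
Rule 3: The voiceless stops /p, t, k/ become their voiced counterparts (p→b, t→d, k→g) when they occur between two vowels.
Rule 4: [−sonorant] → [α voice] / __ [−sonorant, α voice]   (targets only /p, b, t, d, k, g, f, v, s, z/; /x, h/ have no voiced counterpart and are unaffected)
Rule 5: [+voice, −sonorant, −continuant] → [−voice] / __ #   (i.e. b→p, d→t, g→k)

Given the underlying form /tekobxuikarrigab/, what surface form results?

Rule 1 (degemination): /rr/ is a geminate; the first /r/ deletes. /tekobxuikarrigab/ → tekobxuikarigab.
Rule 2 (post-nasal voicing): no segment meets the environment; /tekobxuikarigab/ is unchanged.
Rule 3 (intervocalic voicing): /k/ is a voiceless stop between vowels /e/ and /o/, so it voices to [g]. /k/ is a voiceless stop between vowels /i/ and /a/, so it voices to [g]. /tekobxuikarigab/ → tegobxuigarigab.
Rule 4 (regressive voicing assimilation): /b/ precedes the voiceless obstruent /x/, so it devoices to [p] by assimilation. /tegobxuigarigab/ → tegopxuigarigab.
Rule 5 (final devoicing): /b/ is a voiced stop in word-final position, so it devoices to [p]. /tegopxuigarigab/ → tegopxuigarigap.

tegopxuigarigap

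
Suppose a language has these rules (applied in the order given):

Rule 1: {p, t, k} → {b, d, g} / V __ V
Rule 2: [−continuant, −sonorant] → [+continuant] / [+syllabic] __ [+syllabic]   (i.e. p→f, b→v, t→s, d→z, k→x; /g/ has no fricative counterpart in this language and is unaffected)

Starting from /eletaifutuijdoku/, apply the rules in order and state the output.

Rule 1 (intervocalic voicing): /t/ is a voiceless stop between vowels /e/ and /a/, so it voices to [d]. /t/ is a voiceless stop between vowels /u/ and /u/, so it voices to [d]. /k/ is a voiceless stop between vowels /o/ and /u/, so it voices to [g]. /eletaifutuijdoku/ → eledaifuduijdogu.
Rule 2 (intervocalic spirantization): /d/ is a stop between vowels /e/ and /a/, so it spirantizes to the fricative [z]. /d/ is a stop between vowels /u/ and /u/, so it spirantizes to the fricative [z]. /eledaifuduijdogu/ → elezaifuzuijdogu.

elezaifuzuijdogu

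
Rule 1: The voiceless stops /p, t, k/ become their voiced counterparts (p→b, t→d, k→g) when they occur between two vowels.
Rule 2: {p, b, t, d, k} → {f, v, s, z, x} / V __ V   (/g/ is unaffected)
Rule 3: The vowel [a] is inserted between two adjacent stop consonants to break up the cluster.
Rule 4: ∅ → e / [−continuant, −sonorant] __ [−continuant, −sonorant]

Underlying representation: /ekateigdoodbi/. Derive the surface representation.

egazeigadoodabi

Rule 1 (intervocalic voicing): /k/ is a voiceless stop between vowels /e/ and /a/, so it voices to [g]. /t/ is a voiceless stop between vowels /a/ and /e/, so it voices to [d]. /ekateigdoodbi/ → egadeigdoodbi.
Rule 2 (intervocalic spirantization): /d/ is a stop between vowels /a/ and /e/, so it spirantizes to the fricative [z]. /egadeigdoodbi/ → egazeigdoodbi.
Rule 3 (stop-cluster a-epenthesis): /g/ and /d/ form a stop–stop cluster, so [a] is inserted between them. /d/ and /b/ form a stop–stop cluster, so [a] is inserted between them. /egazeigdoodbi/ → egazeigadoodabi.
Rule 4 (stop-cluster e-epenthesis): no segment meets the environment; /egazeigadoodabi/ is unchanged.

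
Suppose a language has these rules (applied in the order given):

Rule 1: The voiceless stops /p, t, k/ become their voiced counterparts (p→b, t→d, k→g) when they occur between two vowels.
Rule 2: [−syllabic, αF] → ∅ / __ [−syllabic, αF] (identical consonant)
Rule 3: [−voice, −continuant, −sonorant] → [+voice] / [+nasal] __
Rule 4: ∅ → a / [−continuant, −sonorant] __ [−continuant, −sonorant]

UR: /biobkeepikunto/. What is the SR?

Rule 1 (intervocalic voicing): /p/ is a voiceless stop between vowels /e/ and /i/, so it voices to [b]. /k/ is a voiceless stop between vowels /i/ and /u/, so it voices to [g]. /biobkeepikunto/ → biobkeebigunto.
Rule 2 (degemination): no segment meets the environment; /biobkeebigunto/ is unchanged.
Rule 3 (post-nasal voicing): /t/ is a voiceless stop immediately after the nasal /n/, so it voices to [d]. /biobkeebigunto/ → biobkeebigundo.
Rule 4 (stop-cluster a-epenthesis): /b/ and /k/ form a stop–stop cluster, so [a] is inserted between them. /biobkeebigundo/ → biobakeebigundo.

biobakeebigundo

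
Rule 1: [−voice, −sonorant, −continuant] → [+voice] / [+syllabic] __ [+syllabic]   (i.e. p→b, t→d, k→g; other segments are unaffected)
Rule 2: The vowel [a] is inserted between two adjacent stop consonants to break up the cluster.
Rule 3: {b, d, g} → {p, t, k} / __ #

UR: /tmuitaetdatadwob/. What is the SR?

tmuidaetadadadwop

Rule 1 (intervocalic voicing): /t/ is a voiceless stop between vowels /i/ and /a/, so it voices to [d]. /t/ is a voiceless stop between vowels /a/ and /a/, so it voices to [d]. /tmuitaetdatadwob/ → tmuidaetdadadwob.
Rule 2 (stop-cluster a-epenthesis): /t/ and /d/ form a stop–stop cluster, so [a] is inserted between them. /tmuidaetdadadwob/ → tmuidaetadadadwob.
Rule 3 (final devoicing): /b/ is a voiced stop in word-final position, so it devoices to [p]. /tmuidaetadadadwob/ → tmuidaetadadadwop.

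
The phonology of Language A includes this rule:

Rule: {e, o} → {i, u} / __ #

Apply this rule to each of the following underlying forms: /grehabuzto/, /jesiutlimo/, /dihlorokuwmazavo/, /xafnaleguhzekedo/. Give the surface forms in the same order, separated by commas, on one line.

grehabuztu, jesiutlimu, dihlorokuwmazavu, xafnaleguhzekedu

/grehabuzto/: /o/ is a mid vowel in word-final position, so it raises to [u]. → [grehabuztu].
/jesiutlimo/: /o/ is a mid vowel in word-final position, so it raises to [u]. → [jesiutlimu].
/dihlorokuwmazavo/: /o/ is a mid vowel in word-final position, so it raises to [u]. → [dihlorokuwmazavu].
/xafnaleguhzekedo/: /o/ is a mid vowel in word-final position, so it raises to [u]. → [xafnaleguhzekedu].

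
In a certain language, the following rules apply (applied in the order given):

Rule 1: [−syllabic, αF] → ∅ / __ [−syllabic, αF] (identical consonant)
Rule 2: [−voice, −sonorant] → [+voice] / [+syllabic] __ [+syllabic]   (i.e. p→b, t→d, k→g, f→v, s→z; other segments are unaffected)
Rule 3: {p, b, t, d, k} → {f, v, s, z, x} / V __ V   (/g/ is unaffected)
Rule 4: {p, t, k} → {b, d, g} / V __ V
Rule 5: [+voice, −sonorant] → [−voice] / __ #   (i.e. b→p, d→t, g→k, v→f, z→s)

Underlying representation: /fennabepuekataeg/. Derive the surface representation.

fenavevuegazaek

Rule 1 (degemination): /nn/ is a geminate; the first /n/ deletes. /fennabepuekataeg/ → fenabepuekataeg.
Rule 2 (intervocalic voicing): /p/ is a voiceless obstruent between vowels /e/ and /u/, so it voices to [b]. /k/ is a voiceless obstruent between vowels /e/ and /a/, so it voices to [g]. /t/ is a voiceless obstruent between vowels /a/ and /a/, so it voices to [d]. /fenabepuekataeg/ → fenabebuegadaeg.
Rule 3 (intervocalic spirantization): /b/ is a stop between vowels /a/ and /e/, so it spirantizes to the fricative [v]. /b/ is a stop between vowels /e/ and /u/, so it spirantizes to the fricative [v]. /d/ is a stop between vowels /a/ and /a/, so it spirantizes to the fricative [z]. /fenabebuegadaeg/ → fenavevuegazaeg.
Rule 4 (intervocalic voicing): no segment meets the environment; /fenavevuegazaeg/ is unchanged.
Rule 5 (final devoicing): /g/ is a voiced obstruent in word-final position, so it devoices to [k]. /fenavevuegazaeg/ → fenavevuegazaek.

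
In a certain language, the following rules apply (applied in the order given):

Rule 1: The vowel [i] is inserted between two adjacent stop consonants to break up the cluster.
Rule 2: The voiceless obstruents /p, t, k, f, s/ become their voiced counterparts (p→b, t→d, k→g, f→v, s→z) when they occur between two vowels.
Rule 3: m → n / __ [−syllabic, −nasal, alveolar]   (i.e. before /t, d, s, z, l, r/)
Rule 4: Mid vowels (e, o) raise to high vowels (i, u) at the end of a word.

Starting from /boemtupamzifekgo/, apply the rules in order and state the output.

boentubanzivegigu

Rule 1 (stop-cluster i-epenthesis): /k/ and /g/ form a stop–stop cluster, so [i] is inserted between them. /boemtupamzifekgo/ → boemtupamzifekigo.
Rule 2 (intervocalic voicing): /p/ is a voiceless obstruent between vowels /u/ and /a/, so it voices to [b]. /f/ is a voiceless obstruent between vowels /i/ and /e/, so it voices to [v]. /k/ is a voiceless obstruent between vowels /e/ and /i/, so it voices to [g]. /boemtupamzifekigo/ → boemtubamzivegigo.
Rule 3 (nasal place assimilation): /m/ precedes the alveolar consonant /t/, so it assimilates in place to [n]. /m/ precedes the alveolar consonant /z/, so it assimilates in place to [n]. /boemtubamzivegigo/ → boentubanzivegigo.
Rule 4 (final vowel raising): /o/ is a mid vowel in word-final position, so it raises to [u]. /boentubanzivegigo/ → boentubanzivegigu.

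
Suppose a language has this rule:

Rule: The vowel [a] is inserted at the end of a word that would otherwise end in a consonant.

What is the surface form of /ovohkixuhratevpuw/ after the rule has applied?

the form ends in the consonant /w/, so [a] is inserted word-finally.
Surface form: [ovohkixuhratevpuwa].

ovohkixuhratevpuwa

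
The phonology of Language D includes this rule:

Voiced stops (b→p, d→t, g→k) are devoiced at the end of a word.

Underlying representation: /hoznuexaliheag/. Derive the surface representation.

/g/ is a voiced stop in word-final position, so it devoices to [k].
Surface form: [hoznuexaliheak].

hoznuexaliheak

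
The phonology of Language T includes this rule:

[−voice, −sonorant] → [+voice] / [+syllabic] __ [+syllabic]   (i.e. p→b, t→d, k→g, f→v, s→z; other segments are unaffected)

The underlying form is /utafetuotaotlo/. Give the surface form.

Scanning /utafetuotaotlo/: /t/ is a voiceless obstruent between vowels /u/ and /a/, so it voices to [d]; /f/ is a voiceless obstruent between vowels /a/ and /e/, so it voices to [v]; /t/ is a voiceless obstruent between vowels /e/ and /u/, so it voices to [d]; /t/ is a voiceless obstruent between vowels /o/ and /a/, so it voices to [d]; /t/ at position 12 is not in the conditioning environment.
Result: [udaveduodaotlo].

udaveduodaotlo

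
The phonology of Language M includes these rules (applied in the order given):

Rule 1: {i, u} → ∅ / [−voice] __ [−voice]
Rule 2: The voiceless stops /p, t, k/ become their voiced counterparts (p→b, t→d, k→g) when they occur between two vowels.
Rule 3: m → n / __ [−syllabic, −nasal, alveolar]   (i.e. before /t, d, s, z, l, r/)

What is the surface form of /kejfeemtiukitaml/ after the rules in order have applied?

kejfeentiuktanl

Rule 1 (high vowel syncope): /i/ is a high vowel flanked by voiceless consonants /k/ and /t/, so it deletes. /kejfeemtiukitaml/ → kejfeemtiuktaml.
Rule 2 (intervocalic voicing): no segment meets the environment; /kejfeemtiuktaml/ is unchanged.
Rule 3 (nasal place assimilation): /m/ precedes the alveolar consonant /t/, so it assimilates in place to [n]. /m/ precedes the alveolar consonant /l/, so it assimilates in place to [n]. /kejfeemtiuktaml/ → kejfeentiuktanl.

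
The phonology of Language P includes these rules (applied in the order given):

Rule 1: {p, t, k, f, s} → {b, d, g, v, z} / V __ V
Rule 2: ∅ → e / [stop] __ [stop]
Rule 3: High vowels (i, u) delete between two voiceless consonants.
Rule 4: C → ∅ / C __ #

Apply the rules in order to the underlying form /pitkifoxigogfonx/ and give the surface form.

ptekivoxigogfon

Rule 1 (intervocalic voicing): /f/ is a voiceless obstruent between vowels /i/ and /o/, so it voices to [v]. /pitkifoxigogfonx/ → pitkivoxigogfonx.
Rule 2 (stop-cluster e-epenthesis): /t/ and /k/ form a stop–stop cluster, so [e] is inserted between them. /pitkivoxigogfonx/ → pitekivoxigogfonx.
Rule 3 (high vowel syncope): /i/ is a high vowel flanked by voiceless consonants /p/ and /t/, so it deletes. /pitekivoxigogfonx/ → ptekivoxigogfonx.
Rule 4 (final cluster simplification): /x/ is the second consonant of a word-final cluster /nx/, so it deletes. /ptekivoxigogfonx/ → ptekivoxigogfon.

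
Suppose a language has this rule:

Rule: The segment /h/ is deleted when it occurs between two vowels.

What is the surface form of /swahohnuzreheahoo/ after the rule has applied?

swaohnuzreeaoo

/h/ occurs between vowels /a/ and /o/, so it deletes.
/h/ occurs between vowels /e/ and /e/, so it deletes.
/h/ occurs between vowels /a/ and /o/, so it deletes.
The other instance of /h/ does not occur in the required environment and remains unchanged.
Surface form: [swaohnuzreeaoo].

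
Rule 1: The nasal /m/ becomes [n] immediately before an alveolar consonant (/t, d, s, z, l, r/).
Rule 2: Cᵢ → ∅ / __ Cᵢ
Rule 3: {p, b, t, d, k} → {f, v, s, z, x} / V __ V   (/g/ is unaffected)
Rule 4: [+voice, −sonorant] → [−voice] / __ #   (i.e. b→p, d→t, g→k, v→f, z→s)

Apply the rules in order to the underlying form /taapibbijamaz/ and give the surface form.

Rule 1 (nasal place assimilation): no segment meets the environment; /taapibbijamaz/ is unchanged.
Rule 2 (degemination): /bb/ is a geminate; the first /b/ deletes. /taapibbijamaz/ → taapibijamaz.
Rule 3 (intervocalic spirantization): /p/ is a stop between vowels /a/ and /i/, so it spirantizes to the fricative [f]. /b/ is a stop between vowels /i/ and /i/, so it spirantizes to the fricative [v]. /taapibijamaz/ → taafivijamaz.
Rule 4 (final devoicing): /z/ is a voiced obstruent in word-final position, so it devoices to [s]. /taafivijamaz/ → taafivijamas.

taafivijamas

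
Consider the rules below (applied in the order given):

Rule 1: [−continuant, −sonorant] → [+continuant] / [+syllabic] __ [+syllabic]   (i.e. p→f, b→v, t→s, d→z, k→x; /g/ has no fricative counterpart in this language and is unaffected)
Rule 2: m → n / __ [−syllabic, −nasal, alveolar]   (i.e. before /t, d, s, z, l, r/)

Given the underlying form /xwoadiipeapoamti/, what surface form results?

xwoaziifeafoanti

Rule 1 (intervocalic spirantization): /d/ is a stop between vowels /a/ and /i/, so it spirantizes to the fricative [z]. /p/ is a stop between vowels /i/ and /e/, so it spirantizes to the fricative [f]. /p/ is a stop between vowels /a/ and /o/, so it spirantizes to the fricative [f]. /xwoadiipeapoamti/ → xwoaziifeafoamti.
Rule 2 (nasal place assimilation): /m/ precedes the alveolar consonant /t/, so it assimilates in place to [n]. /xwoaziifeafoamti/ → xwoaziifeafoanti.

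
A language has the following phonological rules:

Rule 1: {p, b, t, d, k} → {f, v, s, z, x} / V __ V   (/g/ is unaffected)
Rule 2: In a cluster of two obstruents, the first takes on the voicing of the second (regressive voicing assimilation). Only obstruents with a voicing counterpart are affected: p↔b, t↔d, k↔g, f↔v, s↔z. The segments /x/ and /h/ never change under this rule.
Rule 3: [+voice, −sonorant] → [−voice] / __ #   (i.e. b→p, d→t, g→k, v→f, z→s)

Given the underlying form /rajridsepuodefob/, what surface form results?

rajritsefuozefop

Rule 1 (intervocalic spirantization): /p/ is a stop between vowels /e/ and /u/, so it spirantizes to the fricative [f]. /d/ is a stop between vowels /o/ and /e/, so it spirantizes to the fricative [z]. /rajridsepuodefob/ → rajridsefuozefob.
Rule 2 (regressive voicing assimilation): /d/ precedes the voiceless obstruent /s/, so it devoices to [t] by assimilation. /rajridsefuozefob/ → rajritsefuozefob.
Rule 3 (final devoicing): /b/ is a voiced obstruent in word-final position, so it devoices to [p]. /rajritsefuozefob/ → rajritsefuozefop.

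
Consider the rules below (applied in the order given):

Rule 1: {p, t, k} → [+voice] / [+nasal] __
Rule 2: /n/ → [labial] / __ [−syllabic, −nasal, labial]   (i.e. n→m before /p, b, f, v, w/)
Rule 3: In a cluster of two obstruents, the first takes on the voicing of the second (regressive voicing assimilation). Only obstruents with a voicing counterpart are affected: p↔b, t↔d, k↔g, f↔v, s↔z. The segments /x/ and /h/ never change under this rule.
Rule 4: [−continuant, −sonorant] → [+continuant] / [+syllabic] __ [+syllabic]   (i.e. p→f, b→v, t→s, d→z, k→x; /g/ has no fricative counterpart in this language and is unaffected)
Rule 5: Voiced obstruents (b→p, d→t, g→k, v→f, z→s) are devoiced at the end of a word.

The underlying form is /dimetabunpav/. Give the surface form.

dimesavumbaf

Rule 1 (post-nasal voicing): /p/ is a voiceless stop immediately after the nasal /n/, so it voices to [b]. /dimetabunpav/ → dimetabunbav.
Rule 2 (nasal place assimilation): /n/ precedes the labial consonant /b/, so it assimilates in place to [m]. /dimetabunbav/ → dimetabumbav.
Rule 3 (regressive voicing assimilation): no segment meets the environment; /dimetabumbav/ is unchanged.
Rule 4 (intervocalic spirantization): /t/ is a stop between vowels /e/ and /a/, so it spirantizes to the fricative [s]. /b/ is a stop between vowels /a/ and /u/, so it spirantizes to the fricative [v]. /dimetabumbav/ → dimesavumbav.
Rule 5 (final devoicing): /v/ is a voiced obstruent in word-final position, so it devoices to [f]. /dimesavumbav/ → dimesavumbaf.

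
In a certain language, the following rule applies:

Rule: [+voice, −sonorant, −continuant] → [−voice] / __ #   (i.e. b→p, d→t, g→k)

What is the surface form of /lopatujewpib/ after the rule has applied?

lopatujewpip

/b/ is a voiced stop in word-final position, so it devoices to [p].
Surface form: [lopatujewpip].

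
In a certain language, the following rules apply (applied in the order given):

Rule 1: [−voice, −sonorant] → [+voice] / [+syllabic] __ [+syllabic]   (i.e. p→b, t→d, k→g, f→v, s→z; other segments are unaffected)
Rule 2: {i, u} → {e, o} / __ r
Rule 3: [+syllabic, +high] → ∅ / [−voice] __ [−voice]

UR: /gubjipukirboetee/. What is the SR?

gubjibugerboedee

Rule 1 (intervocalic voicing): /p/ is a voiceless obstruent between vowels /i/ and /u/, so it voices to [b]. /k/ is a voiceless obstruent between vowels /u/ and /i/, so it voices to [g]. /t/ is a voiceless obstruent between vowels /e/ and /e/, so it voices to [d]. /gubjipukirboetee/ → gubjibugirboedee.
Rule 2 (pre-rhotic lowering): /i/ is a high vowel immediately before /r/, so it lowers to [e]. /gubjibugirboedee/ → gubjibugerboedee.
Rule 3 (high vowel syncope): no segment meets the environment; /gubjibugerboedee/ is unchanged.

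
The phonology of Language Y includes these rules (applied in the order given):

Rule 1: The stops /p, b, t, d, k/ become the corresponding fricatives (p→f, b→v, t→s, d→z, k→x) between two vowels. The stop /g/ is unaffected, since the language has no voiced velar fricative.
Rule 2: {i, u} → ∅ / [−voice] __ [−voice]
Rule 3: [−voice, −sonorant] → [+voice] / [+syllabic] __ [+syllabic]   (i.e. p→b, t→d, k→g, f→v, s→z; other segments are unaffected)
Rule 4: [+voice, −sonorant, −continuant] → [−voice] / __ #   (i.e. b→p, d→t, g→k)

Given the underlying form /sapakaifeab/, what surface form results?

Rule 1 (intervocalic spirantization): /p/ is a stop between vowels /a/ and /a/, so it spirantizes to the fricative [f]. /k/ is a stop between vowels /a/ and /a/, so it spirantizes to the fricative [x]. /sapakaifeab/ → safaxaifeab.
Rule 2 (high vowel syncope): no segment meets the environment; /safaxaifeab/ is unchanged.
Rule 3 (intervocalic voicing): /f/ is a voiceless obstruent between vowels /a/ and /a/, so it voices to [v]. /f/ is a voiceless obstruent between vowels /i/ and /e/, so it voices to [v]. /safaxaifeab/ → savaxaiveab.
Rule 4 (final devoicing): /b/ is a voiced stop in word-final position, so it devoices to [p]. /savaxaiveab/ → savaxaiveap.

savaxaiveap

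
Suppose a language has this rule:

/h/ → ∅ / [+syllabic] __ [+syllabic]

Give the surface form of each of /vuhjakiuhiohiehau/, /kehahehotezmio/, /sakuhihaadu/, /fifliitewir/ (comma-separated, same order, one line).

/vuhjakiuhiohiehau/: /h/ occurs between vowels /u/ and /i/, so it deletes. /h/ occurs between vowels /o/ and /i/, so it deletes. /h/ occurs between vowels /e/ and /a/, so it deletes. → [vuhjakiuioieau].
/kehahehotezmio/: /h/ occurs between vowels /e/ and /a/, so it deletes. /h/ occurs between vowels /a/ and /e/, so it deletes. /h/ occurs between vowels /e/ and /o/, so it deletes. → [keaeotezmio].
/sakuhihaadu/: /h/ occurs between vowels /u/ and /i/, so it deletes. /h/ occurs between vowels /i/ and /a/, so it deletes. → [sakuiaadu].
/fifliitewir/: the rule's environment is not met; surfaces unchanged as [fifliitewir].

vuhjakiuioieau, keaeotezmio, sakuiaadu, fifliitewir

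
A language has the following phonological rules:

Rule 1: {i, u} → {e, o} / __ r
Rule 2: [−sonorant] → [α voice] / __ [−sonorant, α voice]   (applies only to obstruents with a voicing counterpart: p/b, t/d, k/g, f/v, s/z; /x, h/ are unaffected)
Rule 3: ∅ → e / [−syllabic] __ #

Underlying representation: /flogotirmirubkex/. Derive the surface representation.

flogotermerupkexe

Rule 1 (pre-rhotic lowering): /i/ is a high vowel immediately before /r/, so it lowers to [e]. /i/ is a high vowel immediately before /r/, so it lowers to [e]. /flogotirmirubkex/ → flogotermerubkex.
Rule 2 (regressive voicing assimilation): /b/ precedes the voiceless obstruent /k/, so it devoices to [p] by assimilation. /flogotermerubkex/ → flogotermerupkex.
Rule 3 (final e-epenthesis): the form ends in the consonant /x/, so [e] is inserted word-finally. /flogotermerupkex/ → flogotermerupkexe.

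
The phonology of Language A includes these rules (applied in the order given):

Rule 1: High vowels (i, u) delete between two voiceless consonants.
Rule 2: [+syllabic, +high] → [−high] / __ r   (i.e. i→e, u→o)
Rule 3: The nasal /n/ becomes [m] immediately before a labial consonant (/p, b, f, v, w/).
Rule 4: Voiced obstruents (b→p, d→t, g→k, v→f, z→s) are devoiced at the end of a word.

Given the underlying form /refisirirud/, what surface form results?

refsererut

Rule 1 (high vowel syncope): /i/ is a high vowel flanked by voiceless consonants /f/ and /s/, so it deletes. /refisirirud/ → refsirirud.
Rule 2 (pre-rhotic lowering): /i/ is a high vowel immediately before /r/, so it lowers to [e]. /i/ is a high vowel immediately before /r/, so it lowers to [e]. /refsirirud/ → refsererud.
Rule 3 (nasal place assimilation): no segment meets the environment; /refsererud/ is unchanged.
Rule 4 (final devoicing): /d/ is a voiced obstruent in word-final position, so it devoices to [t]. /refsererud/ → refsererut.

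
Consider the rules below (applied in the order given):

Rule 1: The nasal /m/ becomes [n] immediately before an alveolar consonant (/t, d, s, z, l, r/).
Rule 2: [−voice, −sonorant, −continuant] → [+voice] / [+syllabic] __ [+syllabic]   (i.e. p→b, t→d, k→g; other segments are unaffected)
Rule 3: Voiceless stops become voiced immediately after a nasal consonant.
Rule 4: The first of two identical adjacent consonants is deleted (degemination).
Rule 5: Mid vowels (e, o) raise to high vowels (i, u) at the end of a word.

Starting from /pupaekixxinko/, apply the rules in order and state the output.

Rule 1 (nasal place assimilation): no segment meets the environment; /pupaekixxinko/ is unchanged.
Rule 2 (intervocalic voicing): /p/ is a voiceless stop between vowels /u/ and /a/, so it voices to [b]. /k/ is a voiceless stop between vowels /e/ and /i/, so it voices to [g]. /pupaekixxinko/ → pubaegixxinko.
Rule 3 (post-nasal voicing): /k/ is a voiceless stop immediately after the nasal /n/, so it voices to [g]. /pubaegixxinko/ → pubaegixxingo.
Rule 4 (degemination): /xx/ is a geminate; the first /x/ deletes. /pubaegixxingo/ → pubaegixingo.
Rule 5 (final vowel raising): /o/ is a mid vowel in word-final position, so it raises to [u]. /pubaegixingo/ → pubaegixingu.

pubaegixingu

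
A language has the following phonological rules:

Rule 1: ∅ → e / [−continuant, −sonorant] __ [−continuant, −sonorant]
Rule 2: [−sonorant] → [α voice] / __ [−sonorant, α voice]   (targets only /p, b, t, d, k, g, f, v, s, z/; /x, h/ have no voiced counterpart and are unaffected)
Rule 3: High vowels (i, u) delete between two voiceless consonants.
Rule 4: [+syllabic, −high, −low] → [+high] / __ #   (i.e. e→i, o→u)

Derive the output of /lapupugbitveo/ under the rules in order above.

Rule 1 (stop-cluster e-epenthesis): /g/ and /b/ form a stop–stop cluster, so [e] is inserted between them. /lapupugbitveo/ → lapupugebitveo.
Rule 2 (regressive voicing assimilation): /t/ precedes the voiced obstruent /v/, so it voices to [d] by assimilation. /lapupugebitveo/ → lapupugebidveo.
Rule 3 (high vowel syncope): /u/ is a high vowel flanked by voiceless consonants /p/ and /p/, so it deletes. /lapupugebidveo/ → lappugebidveo.
Rule 4 (final vowel raising): /o/ is a mid vowel in word-final position, so it raises to [u]. /lappugebidveo/ → lappugebidveu.

lappugebidveu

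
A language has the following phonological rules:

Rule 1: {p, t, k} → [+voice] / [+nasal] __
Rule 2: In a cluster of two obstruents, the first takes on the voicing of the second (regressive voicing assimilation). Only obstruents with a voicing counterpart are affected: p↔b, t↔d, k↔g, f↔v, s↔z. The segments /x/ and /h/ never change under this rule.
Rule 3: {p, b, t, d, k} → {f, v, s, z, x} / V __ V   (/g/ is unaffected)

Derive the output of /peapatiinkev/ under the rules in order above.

Rule 1 (post-nasal voicing): /k/ is a voiceless stop immediately after the nasal /n/, so it voices to [g]. /peapatiinkev/ → peapatiingev.
Rule 2 (regressive voicing assimilation): no segment meets the environment; /peapatiingev/ is unchanged.
Rule 3 (intervocalic spirantization): /p/ is a stop between vowels /a/ and /a/, so it spirantizes to the fricative [f]. /t/ is a stop between vowels /a/ and /i/, so it spirantizes to the fricative [s]. /peapatiingev/ → peafasiingev.

peafasiingev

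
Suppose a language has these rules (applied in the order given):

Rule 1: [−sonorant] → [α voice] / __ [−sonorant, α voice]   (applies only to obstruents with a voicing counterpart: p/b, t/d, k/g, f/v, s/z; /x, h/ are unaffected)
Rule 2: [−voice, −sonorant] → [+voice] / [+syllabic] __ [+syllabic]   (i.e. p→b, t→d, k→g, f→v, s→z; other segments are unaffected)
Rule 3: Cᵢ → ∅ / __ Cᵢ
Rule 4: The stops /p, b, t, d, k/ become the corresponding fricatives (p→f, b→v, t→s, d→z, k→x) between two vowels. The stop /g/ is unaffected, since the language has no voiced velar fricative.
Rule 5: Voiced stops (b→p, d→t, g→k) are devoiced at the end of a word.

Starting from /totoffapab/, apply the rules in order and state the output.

Rule 1 (regressive voicing assimilation): no segment meets the environment; /totoffapab/ is unchanged.
Rule 2 (intervocalic voicing): /t/ is a voiceless obstruent between vowels /o/ and /o/, so it voices to [d]. /p/ is a voiceless obstruent between vowels /a/ and /a/, so it voices to [b]. /totoffapab/ → todoffabab.
Rule 3 (degemination): /ff/ is a geminate; the first /f/ deletes. /todoffabab/ → todofabab.
Rule 4 (intervocalic spirantization): /d/ is a stop between vowels /o/ and /o/, so it spirantizes to the fricative [z]. /b/ is a stop between vowels /a/ and /a/, so it spirantizes to the fricative [v]. /todofabab/ → tozofavab.
Rule 5 (final devoicing): /b/ is a voiced stop in word-final position, so it devoices to [p]. /tozofavab/ → tozofavap.

tozofavap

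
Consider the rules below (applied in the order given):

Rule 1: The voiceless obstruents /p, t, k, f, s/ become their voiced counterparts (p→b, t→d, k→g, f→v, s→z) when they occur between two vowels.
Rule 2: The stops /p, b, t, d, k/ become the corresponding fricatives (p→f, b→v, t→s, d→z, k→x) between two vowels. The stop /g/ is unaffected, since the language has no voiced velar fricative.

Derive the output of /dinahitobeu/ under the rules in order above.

Rule 1 (intervocalic voicing): /t/ is a voiceless obstruent between vowels /i/ and /o/, so it voices to [d]. /dinahitobeu/ → dinahidobeu.
Rule 2 (intervocalic spirantization): /d/ is a stop between vowels /i/ and /o/, so it spirantizes to the fricative [z]. /b/ is a stop between vowels /o/ and /e/, so it spirantizes to the fricative [v]. /dinahidobeu/ → dinahizoveu.

dinahizoveu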